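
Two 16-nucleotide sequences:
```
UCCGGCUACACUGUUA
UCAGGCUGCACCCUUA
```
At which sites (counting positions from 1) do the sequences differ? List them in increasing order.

3, 8, 12, 13

Differences at site 3 (C→A), site 8 (A→G), site 12 (U→C), site 13 (G→C).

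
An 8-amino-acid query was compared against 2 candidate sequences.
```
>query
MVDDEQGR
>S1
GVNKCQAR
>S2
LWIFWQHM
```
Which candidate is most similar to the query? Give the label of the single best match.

S1

Hamming distances to query — S1: 5; S2: 7.
Smallest is S1 with 5 mismatches.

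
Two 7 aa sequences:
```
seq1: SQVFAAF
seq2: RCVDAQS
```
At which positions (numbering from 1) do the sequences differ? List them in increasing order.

1, 2, 4, 6, 7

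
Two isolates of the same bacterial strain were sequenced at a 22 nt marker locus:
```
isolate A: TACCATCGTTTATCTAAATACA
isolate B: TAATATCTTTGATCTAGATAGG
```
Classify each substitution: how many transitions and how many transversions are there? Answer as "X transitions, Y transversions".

3 transitions, 4 transversions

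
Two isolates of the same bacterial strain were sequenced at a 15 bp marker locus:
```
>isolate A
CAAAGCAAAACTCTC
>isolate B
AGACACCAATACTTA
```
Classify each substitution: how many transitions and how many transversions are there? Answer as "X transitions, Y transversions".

4 transitions, 6 transversions

Transitions (purine↔purine or pyrimidine↔pyrimidine): 2 A→G, 5 G→A, 12 T→C, 13 C→T.
Transversions (purine↔pyrimidine): 1 C→A, 4 A→C, 7 A→C, 10 A→T, 11 C→A, 15 C→A.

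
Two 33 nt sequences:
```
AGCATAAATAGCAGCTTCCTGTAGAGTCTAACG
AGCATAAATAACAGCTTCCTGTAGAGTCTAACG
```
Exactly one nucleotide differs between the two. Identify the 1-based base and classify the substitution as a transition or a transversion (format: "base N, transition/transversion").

The sequences differ only at base 11: G→A (purine→purine), a transition.

base 11, transition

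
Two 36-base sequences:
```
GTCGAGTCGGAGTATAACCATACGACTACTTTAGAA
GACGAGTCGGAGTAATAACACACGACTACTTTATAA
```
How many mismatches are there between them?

6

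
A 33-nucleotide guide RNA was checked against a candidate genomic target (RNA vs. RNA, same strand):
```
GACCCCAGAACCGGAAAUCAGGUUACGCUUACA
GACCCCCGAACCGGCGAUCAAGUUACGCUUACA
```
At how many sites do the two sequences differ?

4

The sequences differ at sites 7, 15, 16, 21 (1-based) — 4 in total.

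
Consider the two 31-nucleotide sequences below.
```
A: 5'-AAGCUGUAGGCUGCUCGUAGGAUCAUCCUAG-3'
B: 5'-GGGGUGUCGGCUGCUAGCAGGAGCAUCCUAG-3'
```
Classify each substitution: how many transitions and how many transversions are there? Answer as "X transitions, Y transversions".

3 transitions, 4 transversions

Transitions (purine↔purine or pyrimidine↔pyrimidine): 1 A→G, 2 A→G, 18 U→C.
Transversions (purine↔pyrimidine): 4 C→G, 8 A→C, 16 C→A, 23 U→G.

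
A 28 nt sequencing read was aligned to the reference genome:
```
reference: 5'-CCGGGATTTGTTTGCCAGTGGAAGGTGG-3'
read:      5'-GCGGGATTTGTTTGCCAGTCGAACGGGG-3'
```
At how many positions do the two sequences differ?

Mismatches (1-based): position 1: C→G; position 20: G→C; position 24: G→C; position 26: T→G.

4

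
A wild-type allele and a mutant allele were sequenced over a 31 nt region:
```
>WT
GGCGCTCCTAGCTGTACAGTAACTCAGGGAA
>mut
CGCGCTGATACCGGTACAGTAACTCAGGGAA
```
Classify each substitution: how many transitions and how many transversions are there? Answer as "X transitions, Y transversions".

Transitions (purine↔purine or pyrimidine↔pyrimidine): none.
Transversions (purine↔pyrimidine): 1 G→C, 7 C→G, 8 C→A, 11 G→C, 13 T→G.

0 transitions, 5 transversions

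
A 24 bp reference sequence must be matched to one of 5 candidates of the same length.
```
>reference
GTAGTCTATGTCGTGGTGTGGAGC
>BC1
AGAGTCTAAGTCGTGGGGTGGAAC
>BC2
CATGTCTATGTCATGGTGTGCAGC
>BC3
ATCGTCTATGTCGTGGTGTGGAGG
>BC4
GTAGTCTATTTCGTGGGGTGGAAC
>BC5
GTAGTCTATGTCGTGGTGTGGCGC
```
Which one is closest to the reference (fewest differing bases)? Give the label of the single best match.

BC5

Hamming distances to reference — BC1: 5; BC2: 5; BC3: 3; BC4: 3; BC5: 1.
Smallest is BC5 with 1 mismatch.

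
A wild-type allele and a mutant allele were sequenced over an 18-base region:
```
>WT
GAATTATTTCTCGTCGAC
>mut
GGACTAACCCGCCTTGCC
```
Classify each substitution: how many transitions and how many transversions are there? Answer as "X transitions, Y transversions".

5 transitions, 4 transversions

Transitions (purine↔purine or pyrimidine↔pyrimidine): 2 A→G, 4 T→C, 8 T→C, 9 T→C, 15 C→T.
Transversions (purine↔pyrimidine): 7 T→A, 11 T→G, 13 G→C, 17 A→C.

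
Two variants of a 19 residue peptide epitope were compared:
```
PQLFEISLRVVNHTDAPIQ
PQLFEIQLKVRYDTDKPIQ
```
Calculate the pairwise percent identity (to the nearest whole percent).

Mismatches at positions 7, 9, 11, 12, 13, 16 (1-based): 6 of 19.
Identical positions: 13/19 = 68.42% → 68%.

68%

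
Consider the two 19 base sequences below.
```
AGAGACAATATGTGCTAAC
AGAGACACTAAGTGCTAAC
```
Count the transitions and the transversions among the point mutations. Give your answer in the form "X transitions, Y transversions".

Mismatches (1-based):
position 8: A→C (purine→pyrimidine, transversion)
position 11: T→A (pyrimidine→purine, transversion)

0 transitions, 2 transversions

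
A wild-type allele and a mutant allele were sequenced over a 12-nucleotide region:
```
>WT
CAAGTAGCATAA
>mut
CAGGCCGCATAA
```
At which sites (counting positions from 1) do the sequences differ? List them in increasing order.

Scanning 1-based: 3: A/G; 5: T/C; 6: A/C.

3, 5, 6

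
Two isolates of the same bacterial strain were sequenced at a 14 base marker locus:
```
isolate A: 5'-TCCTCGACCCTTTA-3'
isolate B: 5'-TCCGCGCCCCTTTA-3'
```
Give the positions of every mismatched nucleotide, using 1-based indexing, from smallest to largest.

4, 7

Scanning 1-based: 4: T/G; 7: A/C.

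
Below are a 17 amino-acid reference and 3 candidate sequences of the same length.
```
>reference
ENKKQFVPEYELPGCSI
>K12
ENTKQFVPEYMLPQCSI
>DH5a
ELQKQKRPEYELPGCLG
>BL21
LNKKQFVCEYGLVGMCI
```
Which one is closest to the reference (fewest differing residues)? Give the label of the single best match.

K12 differs at 3 residues; DH5a differs at 6 residues; BL21 differs at 6 residues. The closest is K12.

K12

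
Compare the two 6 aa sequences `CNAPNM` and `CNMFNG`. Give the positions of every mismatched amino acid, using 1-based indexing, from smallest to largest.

3, 4, 6

Differences at position 3 (A→M), position 4 (P→F), position 6 (M→G).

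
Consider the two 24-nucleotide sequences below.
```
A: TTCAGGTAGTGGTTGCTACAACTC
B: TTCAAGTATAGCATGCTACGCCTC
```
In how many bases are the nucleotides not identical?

Comparing position by position, 7 bases differ: 5 (G/A), 9 (G/T), 10 (T/A), 12 (G/C), 13 (T/A), 20 (A/G), 21 (A/C).

7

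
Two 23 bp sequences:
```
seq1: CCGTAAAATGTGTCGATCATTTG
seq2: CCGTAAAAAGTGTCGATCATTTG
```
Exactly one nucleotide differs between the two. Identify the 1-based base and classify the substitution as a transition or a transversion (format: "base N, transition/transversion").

The sequences differ only at base 9: T→A (pyrimidine→purine), a transversion.

base 9, transversion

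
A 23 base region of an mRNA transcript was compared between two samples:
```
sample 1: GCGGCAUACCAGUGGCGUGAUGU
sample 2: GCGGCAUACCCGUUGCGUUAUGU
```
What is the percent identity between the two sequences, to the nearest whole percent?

87%

Mismatches at positions 11, 14, 19 (1-based): 3 of 23.
Identical positions: 20/23 = 86.96% → 87%.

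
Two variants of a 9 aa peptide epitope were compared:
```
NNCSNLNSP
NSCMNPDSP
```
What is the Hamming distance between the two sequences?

The sequences differ at positions 2, 4, 6, 7 (1-based) — 4 in total.

4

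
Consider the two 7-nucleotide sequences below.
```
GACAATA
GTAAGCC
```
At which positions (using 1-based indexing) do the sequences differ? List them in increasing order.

2, 3, 5, 6, 7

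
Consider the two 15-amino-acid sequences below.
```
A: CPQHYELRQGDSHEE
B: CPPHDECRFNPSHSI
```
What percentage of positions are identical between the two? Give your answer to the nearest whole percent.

Mismatches at positions 3, 5, 7, 9, 10, 11, 14, 15 (1-based): 8 of 15.
Identical positions: 7/15 = 46.67% → 47%.

47%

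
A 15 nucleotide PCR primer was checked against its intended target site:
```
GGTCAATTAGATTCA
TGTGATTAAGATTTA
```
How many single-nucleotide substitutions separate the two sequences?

Mismatches (1-based): base 1: G→T; base 4: C→G; base 6: A→T; base 8: T→A; base 14: C→T.

5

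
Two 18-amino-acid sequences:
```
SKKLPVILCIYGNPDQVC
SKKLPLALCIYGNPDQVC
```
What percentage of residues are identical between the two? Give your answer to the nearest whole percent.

Mismatches at positions 6, 7 (1-based): 2 of 18.
Identical positions: 16/18 = 88.89% → 89%.

89%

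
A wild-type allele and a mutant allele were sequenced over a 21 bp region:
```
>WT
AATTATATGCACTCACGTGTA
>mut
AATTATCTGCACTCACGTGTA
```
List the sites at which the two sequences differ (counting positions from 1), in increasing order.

7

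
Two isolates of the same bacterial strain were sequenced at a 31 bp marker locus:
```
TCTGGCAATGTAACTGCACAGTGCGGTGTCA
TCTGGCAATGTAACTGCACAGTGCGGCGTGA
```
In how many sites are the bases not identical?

2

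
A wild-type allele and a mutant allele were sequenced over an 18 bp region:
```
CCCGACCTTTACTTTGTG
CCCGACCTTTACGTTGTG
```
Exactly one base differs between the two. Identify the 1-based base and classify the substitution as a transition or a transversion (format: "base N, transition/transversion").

base 13, transversion

Base 13 changes T→G. T is a pyrimidine and G is a purine, so this is a transversion.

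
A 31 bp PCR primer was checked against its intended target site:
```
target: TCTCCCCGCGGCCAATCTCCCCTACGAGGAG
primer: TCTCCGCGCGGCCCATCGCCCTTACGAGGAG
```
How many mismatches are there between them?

4

The sequences differ at positions 6, 14, 18, 22 (1-based) — 4 in total.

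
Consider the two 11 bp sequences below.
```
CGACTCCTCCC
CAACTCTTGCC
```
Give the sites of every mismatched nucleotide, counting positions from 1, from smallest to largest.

2, 7, 9

Differences at site 2 (G→A), site 7 (C→T), site 9 (C→G).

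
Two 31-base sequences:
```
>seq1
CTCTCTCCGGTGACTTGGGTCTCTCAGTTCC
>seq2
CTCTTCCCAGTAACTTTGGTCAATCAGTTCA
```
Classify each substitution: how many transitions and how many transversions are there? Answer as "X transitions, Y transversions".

4 transitions, 4 transversions

Transitions (purine↔purine or pyrimidine↔pyrimidine): 5 C→T, 6 T→C, 9 G→A, 12 G→A.
Transversions (purine↔pyrimidine): 17 G→T, 22 T→A, 23 C→A, 31 C→A.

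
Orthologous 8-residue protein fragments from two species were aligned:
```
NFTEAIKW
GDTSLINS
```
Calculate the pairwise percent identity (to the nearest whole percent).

25%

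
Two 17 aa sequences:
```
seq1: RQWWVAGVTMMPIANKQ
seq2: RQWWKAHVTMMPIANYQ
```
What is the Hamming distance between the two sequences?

3

Mismatches (1-based): position 5: V→K; position 7: G→H; position 16: K→Y.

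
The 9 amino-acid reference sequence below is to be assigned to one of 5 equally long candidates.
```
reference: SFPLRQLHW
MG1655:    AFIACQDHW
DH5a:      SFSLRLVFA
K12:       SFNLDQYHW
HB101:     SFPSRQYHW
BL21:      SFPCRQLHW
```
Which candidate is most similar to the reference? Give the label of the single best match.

MG1655 differs at 5 residues; DH5a differs at 5 residues; K12 differs at 3 residues; HB101 differs at 2 residues; BL21 differs at 1 residue. The closest is BL21.

BL21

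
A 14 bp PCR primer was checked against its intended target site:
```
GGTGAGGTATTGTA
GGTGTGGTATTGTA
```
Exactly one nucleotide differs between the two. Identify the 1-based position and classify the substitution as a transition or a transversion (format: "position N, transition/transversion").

Position 5 changes A→T. A is a purine and T is a pyrimidine, so this is a transversion.

position 5, transversion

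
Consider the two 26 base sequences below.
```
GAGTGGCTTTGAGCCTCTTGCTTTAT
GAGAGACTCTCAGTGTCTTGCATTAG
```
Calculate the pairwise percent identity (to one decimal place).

Mismatches at positions 4, 6, 9, 11, 14, 15, 22, 26 (1-based): 8 of 26.
Identical positions: 18/26 = 69.23% → 69.2%.

69.2%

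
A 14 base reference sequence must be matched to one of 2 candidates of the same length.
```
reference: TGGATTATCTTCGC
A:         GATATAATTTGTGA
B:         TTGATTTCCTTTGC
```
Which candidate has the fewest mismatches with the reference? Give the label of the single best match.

B

A differs at 8 bases; B differs at 4 bases. The closest is B.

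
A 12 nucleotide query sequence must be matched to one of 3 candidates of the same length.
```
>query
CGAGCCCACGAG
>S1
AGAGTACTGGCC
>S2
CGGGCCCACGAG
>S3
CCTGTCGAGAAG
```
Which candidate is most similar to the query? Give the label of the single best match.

S2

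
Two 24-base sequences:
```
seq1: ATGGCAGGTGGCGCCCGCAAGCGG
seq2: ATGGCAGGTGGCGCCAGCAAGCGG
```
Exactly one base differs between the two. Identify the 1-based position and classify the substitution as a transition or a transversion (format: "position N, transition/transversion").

The sequences differ only at position 16: C→A (pyrimidine→purine), a transversion.

position 16, transversion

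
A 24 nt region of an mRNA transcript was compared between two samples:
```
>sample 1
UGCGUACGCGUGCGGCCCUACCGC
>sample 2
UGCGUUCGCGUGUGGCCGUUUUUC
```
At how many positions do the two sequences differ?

7

Comparing position by position, 7 positions differ: 6 (A/U), 13 (C/U), 18 (C/G), 20 (A/U), 21 (C/U), 22 (C/U), 23 (G/U).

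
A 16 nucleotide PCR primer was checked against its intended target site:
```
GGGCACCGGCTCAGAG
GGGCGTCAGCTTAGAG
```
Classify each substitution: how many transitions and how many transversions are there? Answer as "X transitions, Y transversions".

4 transitions, 0 transversions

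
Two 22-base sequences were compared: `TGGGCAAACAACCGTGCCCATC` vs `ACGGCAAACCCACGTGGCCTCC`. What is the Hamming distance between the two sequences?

8

The sequences differ at sites 1, 2, 10, 11, 12, 17, 20, 21 (1-based) — 8 in total.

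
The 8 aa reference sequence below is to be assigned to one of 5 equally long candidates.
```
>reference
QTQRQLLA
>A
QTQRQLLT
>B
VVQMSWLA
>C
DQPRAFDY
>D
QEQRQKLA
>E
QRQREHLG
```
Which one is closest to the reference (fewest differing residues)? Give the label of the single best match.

A

Hamming distances to reference — A: 1; B: 5; C: 7; D: 2; E: 4.
Smallest is A with 1 mismatch.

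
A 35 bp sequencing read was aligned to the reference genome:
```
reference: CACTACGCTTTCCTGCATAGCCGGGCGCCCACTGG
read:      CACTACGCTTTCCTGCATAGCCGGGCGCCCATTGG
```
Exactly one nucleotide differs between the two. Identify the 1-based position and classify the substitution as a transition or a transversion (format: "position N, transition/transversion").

position 32, transition

Position 32 changes C→T. C is a pyrimidine and T is a pyrimidine, so this is a transition.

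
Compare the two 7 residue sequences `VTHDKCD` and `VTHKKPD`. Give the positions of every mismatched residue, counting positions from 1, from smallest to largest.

4, 6

Scanning 1-based: 4: D/K; 6: C/P.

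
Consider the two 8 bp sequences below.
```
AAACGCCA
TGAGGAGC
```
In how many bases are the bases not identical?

Mismatches (1-based): base 1: A→T; base 2: A→G; base 4: C→G; base 6: C→A; base 7: C→G; base 8: A→C.

6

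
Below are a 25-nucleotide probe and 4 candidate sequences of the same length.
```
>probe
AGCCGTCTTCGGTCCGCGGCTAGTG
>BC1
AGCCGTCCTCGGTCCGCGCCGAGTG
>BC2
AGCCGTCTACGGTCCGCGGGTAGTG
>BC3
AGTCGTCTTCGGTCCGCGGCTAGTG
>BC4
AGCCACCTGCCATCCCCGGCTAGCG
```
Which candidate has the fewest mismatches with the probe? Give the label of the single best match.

Hamming distances to probe — BC1: 3; BC2: 2; BC3: 1; BC4: 7.
Smallest is BC3 with 1 mismatch.

BC3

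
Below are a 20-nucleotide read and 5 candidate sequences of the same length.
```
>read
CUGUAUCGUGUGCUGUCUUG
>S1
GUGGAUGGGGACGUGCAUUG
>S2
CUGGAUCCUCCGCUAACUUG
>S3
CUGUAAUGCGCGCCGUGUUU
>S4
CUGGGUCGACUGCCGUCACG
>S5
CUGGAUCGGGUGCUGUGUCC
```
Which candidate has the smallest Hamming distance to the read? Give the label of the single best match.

S5

Hamming distances to read — S1: 9; S2: 6; S3: 7; S4: 7; S5: 5.
Smallest is S5 with 5 mismatches.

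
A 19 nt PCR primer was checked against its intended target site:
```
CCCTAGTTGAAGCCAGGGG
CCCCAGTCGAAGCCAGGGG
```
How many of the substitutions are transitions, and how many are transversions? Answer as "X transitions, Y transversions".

Transitions (purine↔purine or pyrimidine↔pyrimidine): 4 T→C, 8 T→C.
Transversions (purine↔pyrimidine): none.

2 transitions, 0 transversions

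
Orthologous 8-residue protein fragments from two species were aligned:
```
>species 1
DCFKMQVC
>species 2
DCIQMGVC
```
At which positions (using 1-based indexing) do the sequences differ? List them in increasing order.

3, 4, 6

Scanning 1-based: 3: F/I; 4: K/Q; 6: Q/G.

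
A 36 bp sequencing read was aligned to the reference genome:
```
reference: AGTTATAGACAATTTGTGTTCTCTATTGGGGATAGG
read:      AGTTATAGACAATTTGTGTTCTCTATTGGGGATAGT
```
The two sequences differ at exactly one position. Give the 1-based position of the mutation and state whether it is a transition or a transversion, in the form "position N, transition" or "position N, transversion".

position 36, transversion

The sequences differ only at position 36: G→T (purine→pyrimidine), a transversion.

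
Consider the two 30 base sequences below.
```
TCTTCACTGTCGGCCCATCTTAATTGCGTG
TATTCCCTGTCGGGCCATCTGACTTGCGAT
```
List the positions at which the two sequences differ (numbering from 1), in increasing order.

Scanning 1-based: 2: C/A; 6: A/C; 14: C/G; 21: T/G; 23: A/C; 29: T/A; 30: G/T.

2, 6, 14, 21, 23, 29, 30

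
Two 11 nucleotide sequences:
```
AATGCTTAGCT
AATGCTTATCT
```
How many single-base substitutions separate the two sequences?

1

The sequences differ at bases 9 (1-based) — 1 in total.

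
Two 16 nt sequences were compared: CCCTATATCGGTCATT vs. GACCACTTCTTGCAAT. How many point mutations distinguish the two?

9

Comparing position by position, 9 sites differ: 1 (C/G), 2 (C/A), 4 (T/C), 6 (T/C), 7 (A/T), 10 (G/T), 11 (G/T), 12 (T/G), 15 (T/A).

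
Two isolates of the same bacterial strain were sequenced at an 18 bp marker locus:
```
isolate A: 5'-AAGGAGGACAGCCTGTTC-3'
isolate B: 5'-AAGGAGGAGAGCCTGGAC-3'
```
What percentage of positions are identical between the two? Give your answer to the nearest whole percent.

3 positions differ (9, 16, 17), so 15 of 18 match: 15/18 = 83.33%.

83%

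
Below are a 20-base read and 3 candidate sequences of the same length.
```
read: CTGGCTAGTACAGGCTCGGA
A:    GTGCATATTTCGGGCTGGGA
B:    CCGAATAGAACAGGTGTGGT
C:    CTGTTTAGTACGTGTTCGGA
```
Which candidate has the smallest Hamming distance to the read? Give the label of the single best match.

C

A differs at 7 sites; B differs at 8 sites; C differs at 5 sites. The closest is C.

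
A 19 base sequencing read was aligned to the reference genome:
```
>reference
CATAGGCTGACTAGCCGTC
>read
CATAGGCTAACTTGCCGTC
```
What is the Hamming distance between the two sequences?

Mismatches (1-based): site 9: G→A; site 13: A→T.

2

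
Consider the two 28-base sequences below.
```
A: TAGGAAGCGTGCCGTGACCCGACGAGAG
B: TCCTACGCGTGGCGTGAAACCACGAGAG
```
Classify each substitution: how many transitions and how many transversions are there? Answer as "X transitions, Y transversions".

Mismatches (1-based):
site 2: A→C (purine→pyrimidine, transversion)
site 3: G→C (purine→pyrimidine, transversion)
site 4: G→T (purine→pyrimidine, transversion)
site 6: A→C (purine→pyrimidine, transversion)
site 12: C→G (pyrimidine→purine, transversion)
site 18: C→A (pyrimidine→purine, transversion)
site 19: C→A (pyrimidine→purine, transversion)
site 21: G→C (purine→pyrimidine, transversion)

0 transitions, 8 transversions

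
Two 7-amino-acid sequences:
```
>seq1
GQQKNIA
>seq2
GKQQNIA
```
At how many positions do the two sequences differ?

2

The sequences differ at positions 2, 4 (1-based) — 2 in total.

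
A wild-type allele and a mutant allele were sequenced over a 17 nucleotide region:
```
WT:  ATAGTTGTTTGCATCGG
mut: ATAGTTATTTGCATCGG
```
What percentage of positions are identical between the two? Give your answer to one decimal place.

1 position differs (7), so 16 of 17 match: 16/17 = 94.12%.

94.1%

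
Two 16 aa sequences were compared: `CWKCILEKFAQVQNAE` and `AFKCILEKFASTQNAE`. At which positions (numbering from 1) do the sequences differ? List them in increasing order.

1, 2, 11, 12

Differences at position 1 (C→A), position 2 (W→F), position 11 (Q→S), position 12 (V→T).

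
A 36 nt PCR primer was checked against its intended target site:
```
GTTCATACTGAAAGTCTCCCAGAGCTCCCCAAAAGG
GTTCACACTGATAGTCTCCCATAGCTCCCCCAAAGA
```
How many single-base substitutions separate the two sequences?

Comparing position by position, 5 sites differ: 6 (T/C), 12 (A/T), 22 (G/T), 31 (A/C), 36 (G/A).

5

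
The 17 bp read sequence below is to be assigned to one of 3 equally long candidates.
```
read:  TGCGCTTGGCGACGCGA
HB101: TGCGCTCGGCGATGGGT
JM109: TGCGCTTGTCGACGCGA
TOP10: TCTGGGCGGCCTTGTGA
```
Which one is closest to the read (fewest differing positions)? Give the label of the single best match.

HB101 differs at 4 positions; JM109 differs at 1 position; TOP10 differs at 9 positions. The closest is JM109.

JM109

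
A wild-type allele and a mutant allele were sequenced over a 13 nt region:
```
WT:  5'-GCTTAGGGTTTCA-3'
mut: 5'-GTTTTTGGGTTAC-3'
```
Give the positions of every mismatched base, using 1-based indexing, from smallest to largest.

2, 5, 6, 9, 12, 13

Scanning 1-based: 2: C/T; 5: A/T; 6: G/T; 9: T/G; 12: C/A; 13: A/C.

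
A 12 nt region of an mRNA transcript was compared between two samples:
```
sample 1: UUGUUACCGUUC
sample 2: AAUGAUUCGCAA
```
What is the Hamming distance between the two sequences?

10

Comparing position by position, 10 bases differ: 1 (U/A), 2 (U/A), 3 (G/U), 4 (U/G), 5 (U/A), 6 (A/U), 7 (C/U), 10 (U/C), 11 (U/A), 12 (C/A).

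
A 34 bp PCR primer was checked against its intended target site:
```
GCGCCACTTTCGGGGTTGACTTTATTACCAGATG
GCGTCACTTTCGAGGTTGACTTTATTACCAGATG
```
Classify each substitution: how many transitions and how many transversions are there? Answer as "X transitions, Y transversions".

Transitions (purine↔purine or pyrimidine↔pyrimidine): 4 C→T, 13 G→A.
Transversions (purine↔pyrimidine): none.

2 transitions, 0 transversions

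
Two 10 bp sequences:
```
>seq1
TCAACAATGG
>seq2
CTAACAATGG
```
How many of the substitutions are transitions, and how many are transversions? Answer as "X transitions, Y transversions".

2 transitions, 0 transversions

Transitions (purine↔purine or pyrimidine↔pyrimidine): 1 T→C, 2 C→T.
Transversions (purine↔pyrimidine): none.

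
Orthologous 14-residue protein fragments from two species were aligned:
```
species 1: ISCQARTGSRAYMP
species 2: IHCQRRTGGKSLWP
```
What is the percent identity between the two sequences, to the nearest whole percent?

7 positions differ (2, 5, 9, 10, 11, 12, 13), so 7 of 14 match: 7/14 = 50%.

50%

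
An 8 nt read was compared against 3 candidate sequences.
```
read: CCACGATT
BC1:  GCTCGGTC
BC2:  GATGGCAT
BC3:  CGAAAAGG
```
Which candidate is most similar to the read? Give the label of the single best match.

BC1

BC1 differs at 4 positions; BC2 differs at 6 positions; BC3 differs at 5 positions. The closest is BC1.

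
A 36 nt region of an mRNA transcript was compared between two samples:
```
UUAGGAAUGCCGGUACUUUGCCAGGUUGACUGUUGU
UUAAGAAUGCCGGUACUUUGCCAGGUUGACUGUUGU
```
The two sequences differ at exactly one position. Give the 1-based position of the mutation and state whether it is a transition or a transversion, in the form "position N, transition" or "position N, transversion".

position 4, transition

The sequences differ only at position 4: G→A (purine→purine), a transition.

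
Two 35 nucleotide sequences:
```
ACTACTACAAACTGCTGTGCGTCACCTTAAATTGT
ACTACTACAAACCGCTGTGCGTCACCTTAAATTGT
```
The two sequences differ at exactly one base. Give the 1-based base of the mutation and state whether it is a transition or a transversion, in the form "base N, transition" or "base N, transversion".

The sequences differ only at base 13: T→C (pyrimidine→pyrimidine), a transition.

base 13, transition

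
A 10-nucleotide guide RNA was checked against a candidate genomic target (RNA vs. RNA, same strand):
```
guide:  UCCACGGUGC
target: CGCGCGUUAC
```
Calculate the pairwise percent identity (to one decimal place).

5 positions differ (1, 2, 4, 7, 9), so 5 of 10 match: 5/10 = 50%.

50.0%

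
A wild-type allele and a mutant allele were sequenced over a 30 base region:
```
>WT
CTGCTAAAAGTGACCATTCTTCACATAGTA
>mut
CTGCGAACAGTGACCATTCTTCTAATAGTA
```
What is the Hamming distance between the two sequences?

Mismatches (1-based): position 5: T→G; position 8: A→C; position 23: A→T; position 24: C→A.

4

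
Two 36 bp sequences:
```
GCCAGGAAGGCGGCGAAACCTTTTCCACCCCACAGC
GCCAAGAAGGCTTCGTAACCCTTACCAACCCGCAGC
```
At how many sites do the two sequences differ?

Comparing position by position, 8 sites differ: 5 (G/A), 12 (G/T), 13 (G/T), 16 (A/T), 21 (T/C), 24 (T/A), 28 (C/A), 32 (A/G).

8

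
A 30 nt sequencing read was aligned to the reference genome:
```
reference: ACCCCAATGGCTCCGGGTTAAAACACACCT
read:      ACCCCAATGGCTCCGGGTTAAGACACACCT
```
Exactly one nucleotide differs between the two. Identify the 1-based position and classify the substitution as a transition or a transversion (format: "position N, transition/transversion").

position 22, transition

The sequences differ only at position 22: A→G (purine→purine), a transition.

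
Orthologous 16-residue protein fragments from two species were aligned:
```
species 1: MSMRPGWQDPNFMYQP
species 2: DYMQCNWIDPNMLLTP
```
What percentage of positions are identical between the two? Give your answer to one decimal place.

37.5%

10 positions differ (1, 2, 4, 5, 6, 8, 12, 13, 14, 15), so 6 of 16 match: 6/16 = 37.5%.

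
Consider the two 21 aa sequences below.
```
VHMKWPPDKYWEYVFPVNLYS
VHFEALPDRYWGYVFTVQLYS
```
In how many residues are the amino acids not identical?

The sequences differ at residues 3, 4, 5, 6, 9, 12, 16, 18 (1-based) — 8 in total.

8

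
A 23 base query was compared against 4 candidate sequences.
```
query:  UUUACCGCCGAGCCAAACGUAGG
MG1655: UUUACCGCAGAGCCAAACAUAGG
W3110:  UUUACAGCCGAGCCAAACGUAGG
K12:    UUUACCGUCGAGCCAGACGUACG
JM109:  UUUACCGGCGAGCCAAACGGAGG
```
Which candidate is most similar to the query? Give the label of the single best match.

MG1655 differs at 2 positions; W3110 differs at 1 position; K12 differs at 3 positions; JM109 differs at 2 positions. The closest is W3110.

W3110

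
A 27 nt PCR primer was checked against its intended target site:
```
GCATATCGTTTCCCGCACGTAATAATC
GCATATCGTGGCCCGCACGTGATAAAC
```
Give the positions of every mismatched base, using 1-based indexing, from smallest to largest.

10, 11, 21, 26

Scanning 1-based: 10: T/G; 11: T/G; 21: A/G; 26: T/A.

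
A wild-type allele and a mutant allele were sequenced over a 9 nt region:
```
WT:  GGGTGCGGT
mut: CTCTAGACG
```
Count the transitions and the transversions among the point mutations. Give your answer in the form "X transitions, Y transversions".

2 transitions, 6 transversions

Transitions (purine↔purine or pyrimidine↔pyrimidine): 5 G→A, 7 G→A.
Transversions (purine↔pyrimidine): 1 G→C, 2 G→T, 3 G→C, 6 C→G, 8 G→C, 9 T→G.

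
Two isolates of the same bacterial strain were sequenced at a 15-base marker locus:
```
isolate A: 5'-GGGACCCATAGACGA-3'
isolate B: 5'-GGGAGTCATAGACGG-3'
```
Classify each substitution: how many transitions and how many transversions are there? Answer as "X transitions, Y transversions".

Transitions (purine↔purine or pyrimidine↔pyrimidine): 6 C→T, 15 A→G.
Transversions (purine↔pyrimidine): 5 C→G.

2 transitions, 1 transversion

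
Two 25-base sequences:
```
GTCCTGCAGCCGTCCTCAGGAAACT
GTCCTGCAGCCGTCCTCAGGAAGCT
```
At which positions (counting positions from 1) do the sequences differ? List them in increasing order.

23

Scanning 1-based: 23: A/G.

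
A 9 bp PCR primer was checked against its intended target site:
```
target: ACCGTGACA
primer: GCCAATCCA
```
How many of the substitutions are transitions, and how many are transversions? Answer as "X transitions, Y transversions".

2 transitions, 3 transversions

Mismatches (1-based):
position 1: A→G (purine→purine, transition)
position 4: G→A (purine→purine, transition)
position 5: T→A (pyrimidine→purine, transversion)
position 6: G→T (purine→pyrimidine, transversion)
position 7: A→C (purine→pyrimidine, transversion)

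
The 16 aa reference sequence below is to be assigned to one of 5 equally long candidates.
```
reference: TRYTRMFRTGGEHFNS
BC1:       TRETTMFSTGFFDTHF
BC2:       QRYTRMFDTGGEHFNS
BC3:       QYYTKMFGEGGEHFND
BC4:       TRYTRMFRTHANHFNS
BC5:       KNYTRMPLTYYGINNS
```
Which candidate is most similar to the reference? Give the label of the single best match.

Hamming distances to reference — BC1: 9; BC2: 2; BC3: 6; BC4: 3; BC5: 9.
Smallest is BC2 with 2 mismatches.

BC2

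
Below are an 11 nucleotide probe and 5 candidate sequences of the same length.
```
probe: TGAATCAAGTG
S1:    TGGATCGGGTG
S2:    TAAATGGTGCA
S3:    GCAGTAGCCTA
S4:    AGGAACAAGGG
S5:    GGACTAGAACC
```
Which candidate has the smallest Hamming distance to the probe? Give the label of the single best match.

S1 differs at 3 sites; S2 differs at 6 sites; S3 differs at 8 sites; S4 differs at 4 sites; S5 differs at 7 sites. The closest is S1.

S1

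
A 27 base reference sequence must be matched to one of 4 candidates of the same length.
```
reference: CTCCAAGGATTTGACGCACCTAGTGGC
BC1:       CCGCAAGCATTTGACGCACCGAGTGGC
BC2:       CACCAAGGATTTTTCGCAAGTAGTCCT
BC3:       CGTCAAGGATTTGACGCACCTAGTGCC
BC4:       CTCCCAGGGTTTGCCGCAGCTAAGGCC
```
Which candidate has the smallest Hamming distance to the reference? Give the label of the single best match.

BC3

Hamming distances to reference — BC1: 4; BC2: 8; BC3: 3; BC4: 7.
Smallest is BC3 with 3 mismatches.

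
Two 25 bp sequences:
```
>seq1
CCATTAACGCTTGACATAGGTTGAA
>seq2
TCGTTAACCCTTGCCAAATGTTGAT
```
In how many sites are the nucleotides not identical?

7

Mismatches (1-based): site 1: C→T; site 3: A→G; site 9: G→C; site 14: A→C; site 17: T→A; site 19: G→T; site 25: A→T.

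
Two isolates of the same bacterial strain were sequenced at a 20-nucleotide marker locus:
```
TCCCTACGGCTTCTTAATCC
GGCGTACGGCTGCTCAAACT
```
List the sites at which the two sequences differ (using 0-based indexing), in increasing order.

0, 1, 3, 11, 14, 17, 19

Scanning 0-based: 0: T/G; 1: C/G; 3: C/G; 11: T/G; 14: T/C; 17: T/A; 19: C/T.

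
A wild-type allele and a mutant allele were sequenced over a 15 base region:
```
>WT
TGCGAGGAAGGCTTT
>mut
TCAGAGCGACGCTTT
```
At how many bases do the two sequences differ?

5

Comparing position by position, 5 bases differ: 2 (G/C), 3 (C/A), 7 (G/C), 8 (A/G), 10 (G/C).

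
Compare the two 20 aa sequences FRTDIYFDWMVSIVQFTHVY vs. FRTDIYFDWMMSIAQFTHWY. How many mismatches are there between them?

3

Mismatches (1-based): residue 11: V→M; residue 14: V→A; residue 19: V→W.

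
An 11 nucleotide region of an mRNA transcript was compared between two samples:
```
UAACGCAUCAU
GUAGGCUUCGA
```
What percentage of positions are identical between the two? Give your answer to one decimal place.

45.5%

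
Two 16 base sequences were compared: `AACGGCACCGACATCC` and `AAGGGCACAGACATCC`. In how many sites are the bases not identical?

2

Mismatches (1-based): site 3: C→G; site 9: C→A.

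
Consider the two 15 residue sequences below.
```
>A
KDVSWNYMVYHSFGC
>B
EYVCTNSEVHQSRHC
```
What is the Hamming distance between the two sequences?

10

Comparing position by position, 10 positions differ: 1 (K/E), 2 (D/Y), 4 (S/C), 5 (W/T), 7 (Y/S), 8 (M/E), 10 (Y/H), 11 (H/Q), 13 (F/R), 14 (G/H).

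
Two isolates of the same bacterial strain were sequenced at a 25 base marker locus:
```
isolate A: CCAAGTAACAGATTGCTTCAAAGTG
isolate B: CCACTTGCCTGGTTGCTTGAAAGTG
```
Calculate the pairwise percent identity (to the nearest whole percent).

72%

7 positions differ (4, 5, 7, 8, 10, 12, 19), so 18 of 25 match: 18/25 = 72%.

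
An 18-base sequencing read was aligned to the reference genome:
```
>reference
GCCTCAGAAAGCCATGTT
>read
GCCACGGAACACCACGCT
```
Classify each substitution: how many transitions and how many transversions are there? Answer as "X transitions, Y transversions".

Mismatches (1-based):
site 4: T→A (pyrimidine→purine, transversion)
site 6: A→G (purine→purine, transition)
site 10: A→C (purine→pyrimidine, transversion)
site 11: G→A (purine→purine, transition)
site 15: T→C (pyrimidine→pyrimidine, transition)
site 17: T→C (pyrimidine→pyrimidine, transition)

4 transitions, 2 transversions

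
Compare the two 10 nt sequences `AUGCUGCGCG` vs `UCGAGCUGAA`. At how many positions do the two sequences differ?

8

Comparing position by position, 8 positions differ: 1 (A/U), 2 (U/C), 4 (C/A), 5 (U/G), 6 (G/C), 7 (C/U), 9 (C/A), 10 (G/A).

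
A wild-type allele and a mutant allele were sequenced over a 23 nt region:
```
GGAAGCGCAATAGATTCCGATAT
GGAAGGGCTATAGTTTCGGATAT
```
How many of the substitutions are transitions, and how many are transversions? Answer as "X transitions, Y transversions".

0 transitions, 4 transversions

Transitions (purine↔purine or pyrimidine↔pyrimidine): none.
Transversions (purine↔pyrimidine): 6 C→G, 9 A→T, 14 A→T, 18 C→G.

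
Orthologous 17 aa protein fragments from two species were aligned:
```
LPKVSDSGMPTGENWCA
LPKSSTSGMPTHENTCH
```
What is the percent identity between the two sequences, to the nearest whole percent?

71%

Mismatches at positions 4, 6, 12, 15, 17 (1-based): 5 of 17.
Identical positions: 12/17 = 70.59% → 71%.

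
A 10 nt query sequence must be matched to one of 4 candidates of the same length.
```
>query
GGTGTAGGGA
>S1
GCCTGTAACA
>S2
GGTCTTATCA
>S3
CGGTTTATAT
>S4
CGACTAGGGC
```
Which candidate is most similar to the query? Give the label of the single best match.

S4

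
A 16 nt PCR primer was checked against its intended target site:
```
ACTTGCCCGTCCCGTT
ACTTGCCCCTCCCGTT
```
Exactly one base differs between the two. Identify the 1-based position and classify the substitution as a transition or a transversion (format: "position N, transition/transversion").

The sequences differ only at position 9: G→C (purine→pyrimidine), a transversion.

position 9, transversion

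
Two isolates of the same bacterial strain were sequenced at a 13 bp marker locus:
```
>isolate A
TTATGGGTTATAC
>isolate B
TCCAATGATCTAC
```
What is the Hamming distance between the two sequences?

7

Mismatches (1-based): site 2: T→C; site 3: A→C; site 4: T→A; site 5: G→A; site 6: G→T; site 8: T→A; site 10: A→C.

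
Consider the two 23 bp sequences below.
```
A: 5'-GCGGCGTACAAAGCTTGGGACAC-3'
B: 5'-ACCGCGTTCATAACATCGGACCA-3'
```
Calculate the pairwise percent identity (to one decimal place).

60.9%

9 positions differ (1, 3, 8, 11, 13, 15, 17, 22, 23), so 14 of 23 match: 14/23 = 60.87%.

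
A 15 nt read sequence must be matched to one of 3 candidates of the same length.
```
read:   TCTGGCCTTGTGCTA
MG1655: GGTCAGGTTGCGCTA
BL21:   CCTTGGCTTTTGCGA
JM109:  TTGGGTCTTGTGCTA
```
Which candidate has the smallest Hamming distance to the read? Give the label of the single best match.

JM109

MG1655 differs at 7 sites; BL21 differs at 5 sites; JM109 differs at 3 sites. The closest is JM109.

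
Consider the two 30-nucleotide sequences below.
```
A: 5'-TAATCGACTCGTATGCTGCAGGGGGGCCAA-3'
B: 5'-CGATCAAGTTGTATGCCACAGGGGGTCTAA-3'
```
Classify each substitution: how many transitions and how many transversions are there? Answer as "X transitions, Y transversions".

7 transitions, 2 transversions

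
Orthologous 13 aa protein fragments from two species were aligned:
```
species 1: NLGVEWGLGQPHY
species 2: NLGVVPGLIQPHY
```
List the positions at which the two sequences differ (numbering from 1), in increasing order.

5, 6, 9

Scanning 1-based: 5: E/V; 6: W/P; 9: G/I.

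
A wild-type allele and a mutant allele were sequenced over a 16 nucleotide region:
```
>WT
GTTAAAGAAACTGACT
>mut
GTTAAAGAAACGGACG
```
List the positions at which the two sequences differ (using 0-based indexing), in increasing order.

11, 15

Differences at position 11 (T→G), position 15 (T→G).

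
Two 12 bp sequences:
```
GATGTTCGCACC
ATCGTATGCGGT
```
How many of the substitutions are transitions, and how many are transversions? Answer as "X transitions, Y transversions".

5 transitions, 3 transversions

Transitions (purine↔purine or pyrimidine↔pyrimidine): 1 G→A, 3 T→C, 7 C→T, 10 A→G, 12 C→T.
Transversions (purine↔pyrimidine): 2 A→T, 6 T→A, 11 C→G.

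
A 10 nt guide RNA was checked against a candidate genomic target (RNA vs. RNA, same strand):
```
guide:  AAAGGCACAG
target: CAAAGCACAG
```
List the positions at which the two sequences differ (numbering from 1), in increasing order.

1, 4

Differences at position 1 (A→C), position 4 (G→A).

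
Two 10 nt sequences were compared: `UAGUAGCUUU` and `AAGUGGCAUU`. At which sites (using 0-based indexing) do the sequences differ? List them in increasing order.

Scanning 0-based: 0: U/A; 4: A/G; 7: U/A.

0, 4, 7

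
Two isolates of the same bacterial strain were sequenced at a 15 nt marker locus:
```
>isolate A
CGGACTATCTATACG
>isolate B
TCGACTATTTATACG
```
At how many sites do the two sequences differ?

Comparing position by position, 3 sites differ: 1 (C/T), 2 (G/C), 9 (C/T).

3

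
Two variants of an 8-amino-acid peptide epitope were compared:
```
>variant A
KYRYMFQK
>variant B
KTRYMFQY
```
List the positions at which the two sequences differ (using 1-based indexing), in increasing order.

Scanning 1-based: 2: Y/T; 8: K/Y.

2, 8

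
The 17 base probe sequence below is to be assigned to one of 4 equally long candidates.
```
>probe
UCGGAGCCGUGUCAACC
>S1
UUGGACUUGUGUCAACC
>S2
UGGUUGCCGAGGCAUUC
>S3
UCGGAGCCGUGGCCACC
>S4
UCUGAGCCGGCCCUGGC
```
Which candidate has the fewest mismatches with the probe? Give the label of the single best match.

S3

Hamming distances to probe — S1: 4; S2: 7; S3: 2; S4: 7.
Smallest is S3 with 2 mismatches.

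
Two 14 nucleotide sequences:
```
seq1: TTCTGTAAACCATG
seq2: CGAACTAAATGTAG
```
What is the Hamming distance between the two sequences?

9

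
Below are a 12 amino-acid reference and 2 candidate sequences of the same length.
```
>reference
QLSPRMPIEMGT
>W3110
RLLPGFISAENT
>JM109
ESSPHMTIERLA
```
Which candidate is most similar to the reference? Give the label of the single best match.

W3110 differs at 9 positions; JM109 differs at 7 positions. The closest is JM109.

JM109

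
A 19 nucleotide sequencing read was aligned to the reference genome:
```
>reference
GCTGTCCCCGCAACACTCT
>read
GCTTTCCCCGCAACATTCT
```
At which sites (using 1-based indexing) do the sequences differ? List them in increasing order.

4, 16

Differences at site 4 (G→T), site 16 (C→T).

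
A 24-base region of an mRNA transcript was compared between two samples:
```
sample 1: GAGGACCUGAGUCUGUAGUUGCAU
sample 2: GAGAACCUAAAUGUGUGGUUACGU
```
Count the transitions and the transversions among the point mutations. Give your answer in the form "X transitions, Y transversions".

6 transitions, 1 transversion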